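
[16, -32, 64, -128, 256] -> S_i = 16*-2^i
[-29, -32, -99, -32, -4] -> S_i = Random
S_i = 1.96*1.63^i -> [1.96, 3.19, 5.21, 8.49, 13.84]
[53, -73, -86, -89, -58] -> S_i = Random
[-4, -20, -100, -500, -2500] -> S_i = -4*5^i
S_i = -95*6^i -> [-95, -570, -3420, -20520, -123120]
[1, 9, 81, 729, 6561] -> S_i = 1*9^i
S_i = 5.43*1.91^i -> [5.43, 10.37, 19.81, 37.84, 72.27]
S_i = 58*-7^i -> [58, -406, 2842, -19894, 139258]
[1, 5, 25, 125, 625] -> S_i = 1*5^i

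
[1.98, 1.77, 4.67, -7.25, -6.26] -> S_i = Random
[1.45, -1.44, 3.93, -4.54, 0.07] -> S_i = Random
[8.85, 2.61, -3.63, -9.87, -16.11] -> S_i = 8.85 + -6.24*i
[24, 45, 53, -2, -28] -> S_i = Random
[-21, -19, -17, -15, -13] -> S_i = -21 + 2*i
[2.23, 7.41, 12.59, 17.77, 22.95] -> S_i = 2.23 + 5.18*i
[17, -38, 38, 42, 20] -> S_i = Random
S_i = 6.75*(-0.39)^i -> [6.75, -2.63, 1.03, -0.4, 0.16]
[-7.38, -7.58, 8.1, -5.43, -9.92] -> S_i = Random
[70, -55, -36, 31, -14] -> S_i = Random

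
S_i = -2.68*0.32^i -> [-2.68, -0.86, -0.27, -0.09, -0.03]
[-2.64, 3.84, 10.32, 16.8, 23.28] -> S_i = -2.64 + 6.48*i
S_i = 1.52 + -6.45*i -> [1.52, -4.93, -11.38, -17.83, -24.28]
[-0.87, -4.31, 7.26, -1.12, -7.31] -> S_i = Random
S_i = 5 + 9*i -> [5, 14, 23, 32, 41]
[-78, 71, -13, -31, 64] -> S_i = Random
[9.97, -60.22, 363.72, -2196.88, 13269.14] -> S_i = 9.97*(-6.04)^i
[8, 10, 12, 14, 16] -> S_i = 8 + 2*i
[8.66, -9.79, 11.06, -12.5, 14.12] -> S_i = 8.66*(-1.13)^i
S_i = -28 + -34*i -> [-28, -62, -96, -130, -164]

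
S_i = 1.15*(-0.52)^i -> [1.15, -0.6, 0.31, -0.16, 0.08]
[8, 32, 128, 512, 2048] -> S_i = 8*4^i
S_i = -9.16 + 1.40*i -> [-9.16, -7.76, -6.36, -4.96, -3.56]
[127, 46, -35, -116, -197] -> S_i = 127 + -81*i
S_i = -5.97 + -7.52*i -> [-5.97, -13.49, -21.01, -28.53, -36.05]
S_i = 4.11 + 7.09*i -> [4.11, 11.2, 18.29, 25.38, 32.47]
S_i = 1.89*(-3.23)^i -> [1.89, -6.1, 19.72, -63.69, 205.72]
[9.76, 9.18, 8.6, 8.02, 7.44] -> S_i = 9.76 + -0.58*i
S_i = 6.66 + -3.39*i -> [6.66, 3.27, -0.12, -3.51, -6.9]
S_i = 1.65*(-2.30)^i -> [1.65, -3.79, 8.73, -20.08, 46.17]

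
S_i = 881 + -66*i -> [881, 815, 749, 683, 617]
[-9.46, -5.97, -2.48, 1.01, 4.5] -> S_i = -9.46 + 3.49*i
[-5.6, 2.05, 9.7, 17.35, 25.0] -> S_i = -5.60 + 7.65*i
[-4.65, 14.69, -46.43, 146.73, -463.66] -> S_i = -4.65*(-3.16)^i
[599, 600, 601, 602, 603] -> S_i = 599 + 1*i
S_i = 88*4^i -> [88, 352, 1408, 5632, 22528]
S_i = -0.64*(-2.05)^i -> [-0.64, 1.31, -2.69, 5.51, -11.3]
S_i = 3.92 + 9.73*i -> [3.92, 13.65, 23.38, 33.11, 42.84]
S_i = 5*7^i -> [5, 35, 245, 1715, 12005]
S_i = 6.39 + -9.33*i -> [6.39, -2.94, -12.27, -21.6, -30.93]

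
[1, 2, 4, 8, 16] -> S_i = 1*2^i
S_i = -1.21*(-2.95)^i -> [-1.21, 3.57, -10.53, 31.06, -91.64]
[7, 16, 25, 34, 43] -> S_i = 7 + 9*i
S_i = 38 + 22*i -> [38, 60, 82, 104, 126]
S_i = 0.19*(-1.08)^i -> [0.19, -0.21, 0.22, -0.24, 0.26]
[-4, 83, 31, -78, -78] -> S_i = Random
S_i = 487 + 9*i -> [487, 496, 505, 514, 523]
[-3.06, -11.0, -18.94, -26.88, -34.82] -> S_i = -3.06 + -7.94*i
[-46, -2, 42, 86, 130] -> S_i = -46 + 44*i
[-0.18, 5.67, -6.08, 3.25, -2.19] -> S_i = Random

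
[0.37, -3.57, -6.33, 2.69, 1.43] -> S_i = Random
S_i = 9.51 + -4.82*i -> [9.51, 4.69, -0.13, -4.95, -9.77]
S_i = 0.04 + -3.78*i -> [0.04, -3.74, -7.52, -11.3, -15.08]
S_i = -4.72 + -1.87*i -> [-4.72, -6.59, -8.46, -10.33, -12.2]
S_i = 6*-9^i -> [6, -54, 486, -4374, 39366]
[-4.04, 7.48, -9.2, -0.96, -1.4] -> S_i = Random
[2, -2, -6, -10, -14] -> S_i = 2 + -4*i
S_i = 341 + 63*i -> [341, 404, 467, 530, 593]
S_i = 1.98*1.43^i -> [1.98, 2.83, 4.05, 5.79, 8.28]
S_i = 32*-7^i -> [32, -224, 1568, -10976, 76832]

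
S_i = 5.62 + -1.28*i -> [5.62, 4.34, 3.06, 1.78, 0.5]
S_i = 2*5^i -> [2, 10, 50, 250, 1250]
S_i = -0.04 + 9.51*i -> [-0.04, 9.47, 18.98, 28.49, 38.0]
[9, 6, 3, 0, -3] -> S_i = 9 + -3*i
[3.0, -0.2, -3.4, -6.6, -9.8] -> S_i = 3.00 + -3.20*i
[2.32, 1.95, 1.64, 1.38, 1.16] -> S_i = 2.32*0.84^i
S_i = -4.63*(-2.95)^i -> [-4.63, 13.66, -40.29, 118.86, -350.65]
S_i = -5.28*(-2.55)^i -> [-5.28, 13.46, -34.33, 87.55, -223.25]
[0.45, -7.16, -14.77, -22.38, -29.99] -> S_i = 0.45 + -7.61*i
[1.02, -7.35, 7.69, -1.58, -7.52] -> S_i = Random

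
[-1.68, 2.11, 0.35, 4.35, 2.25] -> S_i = Random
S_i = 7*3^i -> [7, 21, 63, 189, 567]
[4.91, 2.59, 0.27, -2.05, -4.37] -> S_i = 4.91 + -2.32*i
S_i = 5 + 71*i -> [5, 76, 147, 218, 289]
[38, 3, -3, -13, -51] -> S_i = Random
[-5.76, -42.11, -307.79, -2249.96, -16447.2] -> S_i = -5.76*7.31^i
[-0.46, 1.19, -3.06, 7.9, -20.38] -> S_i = -0.46*(-2.58)^i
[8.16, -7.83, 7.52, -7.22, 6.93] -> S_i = 8.16*(-0.96)^i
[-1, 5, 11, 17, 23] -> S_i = -1 + 6*i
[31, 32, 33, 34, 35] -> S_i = 31 + 1*i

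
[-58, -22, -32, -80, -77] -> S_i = Random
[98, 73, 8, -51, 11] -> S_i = Random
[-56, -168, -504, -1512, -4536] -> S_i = -56*3^i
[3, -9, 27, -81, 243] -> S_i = 3*-3^i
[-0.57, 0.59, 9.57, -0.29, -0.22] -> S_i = Random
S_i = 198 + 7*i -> [198, 205, 212, 219, 226]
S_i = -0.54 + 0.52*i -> [-0.54, -0.02, 0.5, 1.02, 1.54]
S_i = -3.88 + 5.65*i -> [-3.88, 1.77, 7.42, 13.07, 18.72]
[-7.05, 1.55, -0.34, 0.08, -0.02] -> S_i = -7.05*(-0.22)^i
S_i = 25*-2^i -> [25, -50, 100, -200, 400]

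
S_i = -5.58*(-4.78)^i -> [-5.58, 26.67, -127.49, 609.42, -2913.04]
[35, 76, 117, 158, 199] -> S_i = 35 + 41*i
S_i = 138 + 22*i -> [138, 160, 182, 204, 226]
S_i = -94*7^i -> [-94, -658, -4606, -32242, -225694]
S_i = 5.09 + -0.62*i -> [5.09, 4.47, 3.85, 3.23, 2.61]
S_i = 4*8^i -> [4, 32, 256, 2048, 16384]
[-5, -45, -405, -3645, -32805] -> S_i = -5*9^i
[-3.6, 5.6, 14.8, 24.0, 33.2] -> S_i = -3.60 + 9.20*i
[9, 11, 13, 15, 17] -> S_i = 9 + 2*i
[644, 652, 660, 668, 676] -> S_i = 644 + 8*i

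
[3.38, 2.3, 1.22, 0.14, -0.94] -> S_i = 3.38 + -1.08*i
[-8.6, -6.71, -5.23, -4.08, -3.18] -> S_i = -8.60*0.78^i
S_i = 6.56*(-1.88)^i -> [6.56, -12.33, 23.19, -43.59, 81.95]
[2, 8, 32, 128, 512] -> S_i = 2*4^i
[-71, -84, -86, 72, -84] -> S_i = Random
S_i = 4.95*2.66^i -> [4.95, 13.17, 35.02, 93.16, 247.82]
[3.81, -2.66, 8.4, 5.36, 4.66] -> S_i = Random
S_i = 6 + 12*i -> [6, 18, 30, 42, 54]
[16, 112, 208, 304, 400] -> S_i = 16 + 96*i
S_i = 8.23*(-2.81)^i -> [8.23, -23.13, 64.98, -182.61, 513.13]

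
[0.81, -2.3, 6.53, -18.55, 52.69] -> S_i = 0.81*(-2.84)^i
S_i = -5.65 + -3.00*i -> [-5.65, -8.65, -11.65, -14.65, -17.65]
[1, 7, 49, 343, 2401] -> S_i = 1*7^i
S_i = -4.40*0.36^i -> [-4.4, -1.58, -0.57, -0.21, -0.07]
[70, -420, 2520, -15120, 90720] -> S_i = 70*-6^i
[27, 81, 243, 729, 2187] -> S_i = 27*3^i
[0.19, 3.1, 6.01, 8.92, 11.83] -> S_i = 0.19 + 2.91*i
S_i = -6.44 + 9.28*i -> [-6.44, 2.84, 12.12, 21.4, 30.68]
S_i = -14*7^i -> [-14, -98, -686, -4802, -33614]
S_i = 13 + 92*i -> [13, 105, 197, 289, 381]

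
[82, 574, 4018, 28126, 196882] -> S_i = 82*7^i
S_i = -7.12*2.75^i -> [-7.12, -19.58, -53.84, -148.07, -407.2]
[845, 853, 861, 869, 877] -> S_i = 845 + 8*i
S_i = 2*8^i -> [2, 16, 128, 1024, 8192]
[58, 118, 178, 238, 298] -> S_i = 58 + 60*i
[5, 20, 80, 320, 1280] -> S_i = 5*4^i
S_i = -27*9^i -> [-27, -243, -2187, -19683, -177147]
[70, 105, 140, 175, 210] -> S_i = 70 + 35*i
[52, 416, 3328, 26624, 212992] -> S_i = 52*8^i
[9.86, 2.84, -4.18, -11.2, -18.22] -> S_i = 9.86 + -7.02*i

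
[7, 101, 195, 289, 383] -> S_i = 7 + 94*i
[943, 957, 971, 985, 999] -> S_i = 943 + 14*i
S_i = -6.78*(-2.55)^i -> [-6.78, 17.29, -44.09, 112.42, -286.68]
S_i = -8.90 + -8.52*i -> [-8.9, -17.42, -25.94, -34.46, -42.98]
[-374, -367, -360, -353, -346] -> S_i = -374 + 7*i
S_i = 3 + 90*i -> [3, 93, 183, 273, 363]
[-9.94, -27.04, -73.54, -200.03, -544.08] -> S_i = -9.94*2.72^i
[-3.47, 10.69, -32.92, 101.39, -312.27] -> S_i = -3.47*(-3.08)^i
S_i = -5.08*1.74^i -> [-5.08, -8.84, -15.38, -26.76, -46.57]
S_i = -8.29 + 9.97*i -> [-8.29, 1.68, 11.65, 21.62, 31.59]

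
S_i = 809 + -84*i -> [809, 725, 641, 557, 473]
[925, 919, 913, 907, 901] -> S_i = 925 + -6*i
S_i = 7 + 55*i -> [7, 62, 117, 172, 227]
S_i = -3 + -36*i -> [-3, -39, -75, -111, -147]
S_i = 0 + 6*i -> [0, 6, 12, 18, 24]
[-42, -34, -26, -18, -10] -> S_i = -42 + 8*i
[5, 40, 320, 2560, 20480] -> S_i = 5*8^i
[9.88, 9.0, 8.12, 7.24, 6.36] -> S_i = 9.88 + -0.88*i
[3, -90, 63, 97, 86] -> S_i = Random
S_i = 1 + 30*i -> [1, 31, 61, 91, 121]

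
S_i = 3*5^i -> [3, 15, 75, 375, 1875]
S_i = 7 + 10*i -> [7, 17, 27, 37, 47]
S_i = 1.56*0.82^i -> [1.56, 1.28, 1.05, 0.86, 0.71]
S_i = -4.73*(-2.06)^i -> [-4.73, 9.74, -20.07, 41.35, -85.18]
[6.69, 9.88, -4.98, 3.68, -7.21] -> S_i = Random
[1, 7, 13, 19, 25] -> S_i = 1 + 6*i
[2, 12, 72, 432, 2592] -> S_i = 2*6^i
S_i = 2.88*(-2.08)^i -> [2.88, -5.99, 12.46, -25.92, 53.91]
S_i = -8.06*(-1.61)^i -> [-8.06, 12.98, -20.89, 33.64, -54.15]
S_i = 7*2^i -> [7, 14, 28, 56, 112]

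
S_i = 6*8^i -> [6, 48, 384, 3072, 24576]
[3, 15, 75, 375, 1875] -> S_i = 3*5^i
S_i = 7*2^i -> [7, 14, 28, 56, 112]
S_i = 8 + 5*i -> [8, 13, 18, 23, 28]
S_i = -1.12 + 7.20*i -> [-1.12, 6.08, 13.28, 20.48, 27.68]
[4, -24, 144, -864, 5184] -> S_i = 4*-6^i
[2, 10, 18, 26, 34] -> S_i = 2 + 8*i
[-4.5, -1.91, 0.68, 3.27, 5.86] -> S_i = -4.50 + 2.59*i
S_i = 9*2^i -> [9, 18, 36, 72, 144]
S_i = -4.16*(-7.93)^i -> [-4.16, 32.99, -261.6, 2074.5, -16450.76]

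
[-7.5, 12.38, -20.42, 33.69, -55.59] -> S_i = -7.50*(-1.65)^i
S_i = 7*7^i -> [7, 49, 343, 2401, 16807]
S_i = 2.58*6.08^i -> [2.58, 15.69, 95.37, 579.87, 3525.61]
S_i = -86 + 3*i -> [-86, -83, -80, -77, -74]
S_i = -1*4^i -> [-1, -4, -16, -64, -256]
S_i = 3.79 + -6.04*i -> [3.79, -2.25, -8.29, -14.33, -20.37]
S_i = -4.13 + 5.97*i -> [-4.13, 1.84, 7.81, 13.78, 19.75]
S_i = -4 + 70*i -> [-4, 66, 136, 206, 276]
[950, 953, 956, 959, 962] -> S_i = 950 + 3*i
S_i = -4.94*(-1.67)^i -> [-4.94, 8.25, -13.78, 23.01, -38.42]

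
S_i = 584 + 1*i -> [584, 585, 586, 587, 588]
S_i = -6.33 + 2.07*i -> [-6.33, -4.26, -2.19, -0.12, 1.95]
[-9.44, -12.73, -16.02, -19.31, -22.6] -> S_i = -9.44 + -3.29*i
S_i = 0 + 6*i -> [0, 6, 12, 18, 24]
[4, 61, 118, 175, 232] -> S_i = 4 + 57*i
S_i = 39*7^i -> [39, 273, 1911, 13377, 93639]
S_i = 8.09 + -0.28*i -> [8.09, 7.81, 7.53, 7.25, 6.97]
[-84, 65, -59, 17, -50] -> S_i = Random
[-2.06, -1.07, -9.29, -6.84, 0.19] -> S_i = Random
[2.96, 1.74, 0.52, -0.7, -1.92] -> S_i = 2.96 + -1.22*i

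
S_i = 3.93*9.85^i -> [3.93, 38.71, 381.3, 3755.79, 36994.53]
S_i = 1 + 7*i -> [1, 8, 15, 22, 29]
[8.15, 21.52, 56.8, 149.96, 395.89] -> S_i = 8.15*2.64^i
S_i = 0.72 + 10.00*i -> [0.72, 10.72, 20.72, 30.72, 40.72]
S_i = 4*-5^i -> [4, -20, 100, -500, 2500]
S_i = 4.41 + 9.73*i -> [4.41, 14.14, 23.87, 33.6, 43.33]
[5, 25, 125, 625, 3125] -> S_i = 5*5^i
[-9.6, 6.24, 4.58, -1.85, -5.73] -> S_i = Random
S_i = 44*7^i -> [44, 308, 2156, 15092, 105644]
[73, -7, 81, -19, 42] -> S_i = Random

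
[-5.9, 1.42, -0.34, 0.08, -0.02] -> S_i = -5.90*(-0.24)^i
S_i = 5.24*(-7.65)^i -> [5.24, -40.09, 306.66, -2345.93, 17946.39]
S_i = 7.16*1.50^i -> [7.16, 10.74, 16.11, 24.16, 36.25]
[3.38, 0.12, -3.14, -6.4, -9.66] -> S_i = 3.38 + -3.26*i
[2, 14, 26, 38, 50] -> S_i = 2 + 12*i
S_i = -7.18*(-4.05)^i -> [-7.18, 29.08, -117.77, 476.97, -1931.72]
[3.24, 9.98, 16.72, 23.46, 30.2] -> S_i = 3.24 + 6.74*i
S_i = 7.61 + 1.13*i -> [7.61, 8.74, 9.87, 11.0, 12.13]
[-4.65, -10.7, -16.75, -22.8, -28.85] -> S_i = -4.65 + -6.05*i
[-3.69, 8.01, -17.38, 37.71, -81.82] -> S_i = -3.69*(-2.17)^i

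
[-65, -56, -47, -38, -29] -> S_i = -65 + 9*i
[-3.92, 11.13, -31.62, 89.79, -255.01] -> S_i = -3.92*(-2.84)^i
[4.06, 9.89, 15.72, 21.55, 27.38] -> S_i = 4.06 + 5.83*i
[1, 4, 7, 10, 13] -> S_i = 1 + 3*i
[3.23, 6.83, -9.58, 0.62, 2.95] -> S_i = Random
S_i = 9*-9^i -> [9, -81, 729, -6561, 59049]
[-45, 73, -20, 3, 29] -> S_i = Random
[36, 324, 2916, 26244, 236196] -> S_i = 36*9^i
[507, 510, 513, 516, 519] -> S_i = 507 + 3*i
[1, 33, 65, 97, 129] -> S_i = 1 + 32*i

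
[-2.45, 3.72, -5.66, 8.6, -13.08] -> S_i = -2.45*(-1.52)^i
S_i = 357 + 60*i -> [357, 417, 477, 537, 597]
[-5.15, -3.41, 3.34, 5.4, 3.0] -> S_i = Random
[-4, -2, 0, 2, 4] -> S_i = -4 + 2*i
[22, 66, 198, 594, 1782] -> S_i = 22*3^i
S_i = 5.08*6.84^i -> [5.08, 34.75, 237.67, 1625.67, 11119.57]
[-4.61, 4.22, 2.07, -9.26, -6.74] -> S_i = Random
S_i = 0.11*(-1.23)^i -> [0.11, -0.14, 0.17, -0.2, 0.25]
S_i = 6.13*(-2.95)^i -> [6.13, -18.08, 53.35, -157.37, 464.25]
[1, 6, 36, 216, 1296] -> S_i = 1*6^i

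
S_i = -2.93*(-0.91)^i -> [-2.93, 2.67, -2.43, 2.21, -2.01]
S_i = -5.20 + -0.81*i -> [-5.2, -6.01, -6.82, -7.63, -8.44]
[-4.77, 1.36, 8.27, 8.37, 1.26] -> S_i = Random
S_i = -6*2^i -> [-6, -12, -24, -48, -96]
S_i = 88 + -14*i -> [88, 74, 60, 46, 32]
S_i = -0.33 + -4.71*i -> [-0.33, -5.04, -9.75, -14.46, -19.17]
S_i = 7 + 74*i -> [7, 81, 155, 229, 303]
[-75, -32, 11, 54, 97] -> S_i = -75 + 43*i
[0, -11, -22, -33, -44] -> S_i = 0 + -11*i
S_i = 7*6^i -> [7, 42, 252, 1512, 9072]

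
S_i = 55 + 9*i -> [55, 64, 73, 82, 91]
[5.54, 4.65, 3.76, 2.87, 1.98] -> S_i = 5.54 + -0.89*i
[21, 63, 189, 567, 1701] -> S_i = 21*3^i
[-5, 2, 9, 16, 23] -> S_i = -5 + 7*i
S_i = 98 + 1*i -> [98, 99, 100, 101, 102]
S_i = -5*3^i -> [-5, -15, -45, -135, -405]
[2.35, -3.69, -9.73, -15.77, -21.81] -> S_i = 2.35 + -6.04*i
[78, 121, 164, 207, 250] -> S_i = 78 + 43*i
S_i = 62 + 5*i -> [62, 67, 72, 77, 82]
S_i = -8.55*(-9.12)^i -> [-8.55, 77.98, -711.14, 6485.61, -59148.74]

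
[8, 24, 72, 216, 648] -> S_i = 8*3^i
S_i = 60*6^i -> [60, 360, 2160, 12960, 77760]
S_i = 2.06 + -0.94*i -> [2.06, 1.12, 0.18, -0.76, -1.7]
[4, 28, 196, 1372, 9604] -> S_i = 4*7^i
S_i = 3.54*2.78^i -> [3.54, 9.84, 27.36, 76.06, 211.44]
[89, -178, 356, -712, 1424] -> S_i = 89*-2^i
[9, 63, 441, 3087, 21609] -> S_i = 9*7^i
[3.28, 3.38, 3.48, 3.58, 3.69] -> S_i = 3.28*1.03^i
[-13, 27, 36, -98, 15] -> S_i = Random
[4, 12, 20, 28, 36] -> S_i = 4 + 8*i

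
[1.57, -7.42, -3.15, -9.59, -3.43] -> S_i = Random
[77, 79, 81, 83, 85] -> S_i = 77 + 2*i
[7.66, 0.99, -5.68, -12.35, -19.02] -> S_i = 7.66 + -6.67*i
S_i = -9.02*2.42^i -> [-9.02, -21.83, -52.82, -127.84, -309.36]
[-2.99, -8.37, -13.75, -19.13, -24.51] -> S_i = -2.99 + -5.38*i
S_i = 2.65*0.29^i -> [2.65, 0.77, 0.22, 0.06, 0.02]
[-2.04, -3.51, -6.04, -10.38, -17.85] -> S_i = -2.04*1.72^i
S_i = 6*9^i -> [6, 54, 486, 4374, 39366]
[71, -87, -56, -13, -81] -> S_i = Random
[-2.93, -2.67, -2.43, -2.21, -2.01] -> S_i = -2.93*0.91^i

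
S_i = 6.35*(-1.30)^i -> [6.35, -8.25, 10.73, -13.95, 18.14]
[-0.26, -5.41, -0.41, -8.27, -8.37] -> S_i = Random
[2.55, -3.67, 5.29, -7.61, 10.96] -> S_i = 2.55*(-1.44)^i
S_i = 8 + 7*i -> [8, 15, 22, 29, 36]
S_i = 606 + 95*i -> [606, 701, 796, 891, 986]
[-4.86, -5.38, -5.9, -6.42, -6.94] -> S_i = -4.86 + -0.52*i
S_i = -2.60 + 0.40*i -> [-2.6, -2.2, -1.8, -1.4, -1.0]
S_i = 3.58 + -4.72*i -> [3.58, -1.14, -5.86, -10.58, -15.3]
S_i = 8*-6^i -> [8, -48, 288, -1728, 10368]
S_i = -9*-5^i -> [-9, 45, -225, 1125, -5625]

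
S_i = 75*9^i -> [75, 675, 6075, 54675, 492075]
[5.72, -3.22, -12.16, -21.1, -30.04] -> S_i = 5.72 + -8.94*i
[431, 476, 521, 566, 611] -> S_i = 431 + 45*i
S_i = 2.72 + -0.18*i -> [2.72, 2.54, 2.36, 2.18, 2.0]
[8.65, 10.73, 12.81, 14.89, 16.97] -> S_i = 8.65 + 2.08*i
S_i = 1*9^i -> [1, 9, 81, 729, 6561]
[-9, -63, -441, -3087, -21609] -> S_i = -9*7^i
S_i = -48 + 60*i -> [-48, 12, 72, 132, 192]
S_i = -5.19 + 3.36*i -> [-5.19, -1.83, 1.53, 4.89, 8.25]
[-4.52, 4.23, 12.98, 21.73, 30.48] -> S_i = -4.52 + 8.75*i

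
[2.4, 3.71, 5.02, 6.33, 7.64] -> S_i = 2.40 + 1.31*i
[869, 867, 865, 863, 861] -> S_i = 869 + -2*i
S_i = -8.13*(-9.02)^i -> [-8.13, 73.33, -661.46, 5966.37, -53816.65]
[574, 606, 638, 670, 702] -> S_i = 574 + 32*i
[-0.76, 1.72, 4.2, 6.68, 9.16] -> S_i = -0.76 + 2.48*i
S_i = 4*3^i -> [4, 12, 36, 108, 324]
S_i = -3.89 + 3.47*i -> [-3.89, -0.42, 3.05, 6.52, 9.99]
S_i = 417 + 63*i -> [417, 480, 543, 606, 669]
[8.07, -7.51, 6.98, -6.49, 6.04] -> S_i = 8.07*(-0.93)^i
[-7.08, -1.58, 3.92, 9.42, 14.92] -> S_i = -7.08 + 5.50*i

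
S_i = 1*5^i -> [1, 5, 25, 125, 625]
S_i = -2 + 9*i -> [-2, 7, 16, 25, 34]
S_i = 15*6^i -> [15, 90, 540, 3240, 19440]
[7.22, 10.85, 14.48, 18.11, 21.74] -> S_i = 7.22 + 3.63*i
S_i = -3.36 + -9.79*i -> [-3.36, -13.15, -22.94, -32.73, -42.52]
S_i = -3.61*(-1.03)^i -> [-3.61, 3.72, -3.83, 3.94, -4.06]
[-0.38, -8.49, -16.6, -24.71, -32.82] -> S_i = -0.38 + -8.11*i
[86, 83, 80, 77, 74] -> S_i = 86 + -3*i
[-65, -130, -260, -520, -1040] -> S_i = -65*2^i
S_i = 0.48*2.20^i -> [0.48, 1.06, 2.32, 5.11, 11.24]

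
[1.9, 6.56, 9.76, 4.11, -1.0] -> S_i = Random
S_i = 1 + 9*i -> [1, 10, 19, 28, 37]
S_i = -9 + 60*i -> [-9, 51, 111, 171, 231]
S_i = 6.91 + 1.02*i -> [6.91, 7.93, 8.95, 9.97, 10.99]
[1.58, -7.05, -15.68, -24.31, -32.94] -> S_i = 1.58 + -8.63*i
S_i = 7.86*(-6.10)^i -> [7.86, -47.95, 292.47, -1784.07, 10882.83]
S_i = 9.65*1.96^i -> [9.65, 18.91, 37.07, 72.66, 142.41]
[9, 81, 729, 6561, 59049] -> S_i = 9*9^i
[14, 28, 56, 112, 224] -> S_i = 14*2^i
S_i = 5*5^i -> [5, 25, 125, 625, 3125]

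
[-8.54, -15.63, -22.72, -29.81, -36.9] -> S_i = -8.54 + -7.09*i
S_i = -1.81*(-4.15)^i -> [-1.81, 7.51, -31.17, 129.37, -536.87]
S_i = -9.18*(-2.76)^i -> [-9.18, 25.34, -69.93, 193.01, -532.7]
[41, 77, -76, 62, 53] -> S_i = Random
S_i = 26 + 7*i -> [26, 33, 40, 47, 54]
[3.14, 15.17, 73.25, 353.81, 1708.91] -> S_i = 3.14*4.83^i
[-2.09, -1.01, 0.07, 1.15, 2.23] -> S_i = -2.09 + 1.08*i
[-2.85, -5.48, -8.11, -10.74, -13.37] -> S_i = -2.85 + -2.63*i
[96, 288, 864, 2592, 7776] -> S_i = 96*3^i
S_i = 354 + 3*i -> [354, 357, 360, 363, 366]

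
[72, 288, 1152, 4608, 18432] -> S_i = 72*4^i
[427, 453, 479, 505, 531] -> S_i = 427 + 26*i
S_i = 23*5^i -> [23, 115, 575, 2875, 14375]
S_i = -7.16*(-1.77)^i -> [-7.16, 12.67, -22.43, 39.7, -70.28]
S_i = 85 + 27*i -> [85, 112, 139, 166, 193]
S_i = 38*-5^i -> [38, -190, 950, -4750, 23750]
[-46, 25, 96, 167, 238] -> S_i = -46 + 71*i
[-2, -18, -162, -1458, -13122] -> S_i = -2*9^i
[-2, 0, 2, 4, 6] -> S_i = -2 + 2*i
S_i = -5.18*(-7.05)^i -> [-5.18, 36.52, -257.46, 1815.09, -12796.35]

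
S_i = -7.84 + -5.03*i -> [-7.84, -12.87, -17.9, -22.93, -27.96]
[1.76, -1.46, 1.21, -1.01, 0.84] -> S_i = 1.76*(-0.83)^i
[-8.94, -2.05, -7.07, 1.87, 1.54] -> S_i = Random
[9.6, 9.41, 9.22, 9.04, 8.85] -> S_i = 9.60*0.98^i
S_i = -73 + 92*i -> [-73, 19, 111, 203, 295]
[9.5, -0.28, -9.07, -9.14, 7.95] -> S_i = Random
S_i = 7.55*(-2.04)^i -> [7.55, -15.4, 31.42, -64.1, 130.76]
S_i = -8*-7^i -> [-8, 56, -392, 2744, -19208]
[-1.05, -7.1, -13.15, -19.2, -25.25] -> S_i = -1.05 + -6.05*i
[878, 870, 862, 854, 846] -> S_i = 878 + -8*i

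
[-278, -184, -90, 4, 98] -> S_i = -278 + 94*i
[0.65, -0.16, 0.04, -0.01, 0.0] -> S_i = 0.65*(-0.24)^i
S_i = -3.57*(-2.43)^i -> [-3.57, 8.68, -21.08, 51.23, -124.48]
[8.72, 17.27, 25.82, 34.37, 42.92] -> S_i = 8.72 + 8.55*i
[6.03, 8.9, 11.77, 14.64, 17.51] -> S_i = 6.03 + 2.87*i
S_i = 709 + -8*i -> [709, 701, 693, 685, 677]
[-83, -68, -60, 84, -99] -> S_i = Random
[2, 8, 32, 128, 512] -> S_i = 2*4^i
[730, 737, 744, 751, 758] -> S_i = 730 + 7*i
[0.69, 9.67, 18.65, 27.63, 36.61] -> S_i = 0.69 + 8.98*i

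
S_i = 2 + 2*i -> [2, 4, 6, 8, 10]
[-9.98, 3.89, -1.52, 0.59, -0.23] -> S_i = -9.98*(-0.39)^i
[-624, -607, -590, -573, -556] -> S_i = -624 + 17*i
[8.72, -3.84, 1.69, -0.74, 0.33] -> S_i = 8.72*(-0.44)^i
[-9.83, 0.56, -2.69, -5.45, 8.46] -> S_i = Random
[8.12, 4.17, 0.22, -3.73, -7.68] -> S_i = 8.12 + -3.95*i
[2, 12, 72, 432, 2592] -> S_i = 2*6^i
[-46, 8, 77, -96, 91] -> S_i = Random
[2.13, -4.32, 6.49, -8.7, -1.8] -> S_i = Random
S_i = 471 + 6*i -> [471, 477, 483, 489, 495]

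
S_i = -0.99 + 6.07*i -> [-0.99, 5.08, 11.15, 17.22, 23.29]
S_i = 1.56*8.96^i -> [1.56, 13.98, 125.24, 1122.14, 10054.41]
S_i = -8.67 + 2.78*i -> [-8.67, -5.89, -3.11, -0.33, 2.45]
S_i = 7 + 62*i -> [7, 69, 131, 193, 255]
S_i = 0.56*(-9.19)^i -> [0.56, -5.15, 47.3, -434.64, 3994.39]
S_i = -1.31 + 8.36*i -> [-1.31, 7.05, 15.41, 23.77, 32.13]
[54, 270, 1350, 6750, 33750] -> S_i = 54*5^i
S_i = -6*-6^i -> [-6, 36, -216, 1296, -7776]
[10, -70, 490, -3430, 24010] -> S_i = 10*-7^i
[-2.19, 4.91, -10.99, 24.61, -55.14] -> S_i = -2.19*(-2.24)^i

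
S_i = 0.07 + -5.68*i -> [0.07, -5.61, -11.29, -16.97, -22.65]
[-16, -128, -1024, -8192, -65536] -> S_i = -16*8^i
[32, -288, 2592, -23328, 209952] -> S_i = 32*-9^i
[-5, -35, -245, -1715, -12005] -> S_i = -5*7^i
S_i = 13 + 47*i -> [13, 60, 107, 154, 201]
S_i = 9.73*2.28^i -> [9.73, 22.18, 50.58, 115.32, 262.94]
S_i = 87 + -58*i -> [87, 29, -29, -87, -145]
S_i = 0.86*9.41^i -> [0.86, 8.09, 76.15, 716.58, 6743.06]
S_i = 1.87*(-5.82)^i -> [1.87, -10.88, 63.34, -368.65, 2145.52]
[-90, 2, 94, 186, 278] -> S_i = -90 + 92*i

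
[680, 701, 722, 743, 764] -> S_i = 680 + 21*i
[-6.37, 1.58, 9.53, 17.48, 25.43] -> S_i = -6.37 + 7.95*i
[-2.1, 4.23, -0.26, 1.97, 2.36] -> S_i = Random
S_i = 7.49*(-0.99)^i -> [7.49, -7.42, 7.34, -7.27, 7.19]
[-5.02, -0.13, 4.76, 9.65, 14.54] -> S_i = -5.02 + 4.89*i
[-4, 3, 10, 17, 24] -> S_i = -4 + 7*i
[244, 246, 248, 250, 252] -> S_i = 244 + 2*i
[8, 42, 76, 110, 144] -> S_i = 8 + 34*i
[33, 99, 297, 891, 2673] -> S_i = 33*3^i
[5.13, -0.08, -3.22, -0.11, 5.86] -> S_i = Random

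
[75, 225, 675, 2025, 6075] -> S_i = 75*3^i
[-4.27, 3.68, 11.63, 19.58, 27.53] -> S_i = -4.27 + 7.95*i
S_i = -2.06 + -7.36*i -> [-2.06, -9.42, -16.78, -24.14, -31.5]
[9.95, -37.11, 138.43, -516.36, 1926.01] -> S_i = 9.95*(-3.73)^i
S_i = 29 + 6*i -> [29, 35, 41, 47, 53]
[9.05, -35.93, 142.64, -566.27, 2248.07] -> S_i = 9.05*(-3.97)^i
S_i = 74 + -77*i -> [74, -3, -80, -157, -234]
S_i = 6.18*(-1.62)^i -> [6.18, -10.01, 16.22, -26.27, 42.56]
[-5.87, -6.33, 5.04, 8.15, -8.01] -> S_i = Random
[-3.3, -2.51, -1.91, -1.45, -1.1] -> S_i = -3.30*0.76^i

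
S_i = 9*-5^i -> [9, -45, 225, -1125, 5625]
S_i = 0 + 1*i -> [0, 1, 2, 3, 4]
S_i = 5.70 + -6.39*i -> [5.7, -0.69, -7.08, -13.47, -19.86]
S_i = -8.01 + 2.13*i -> [-8.01, -5.88, -3.75, -1.62, 0.51]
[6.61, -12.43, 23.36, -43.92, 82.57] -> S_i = 6.61*(-1.88)^i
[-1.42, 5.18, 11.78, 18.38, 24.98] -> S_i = -1.42 + 6.60*i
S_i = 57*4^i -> [57, 228, 912, 3648, 14592]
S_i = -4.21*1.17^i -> [-4.21, -4.93, -5.76, -6.74, -7.89]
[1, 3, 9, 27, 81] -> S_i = 1*3^i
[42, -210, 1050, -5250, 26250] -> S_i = 42*-5^i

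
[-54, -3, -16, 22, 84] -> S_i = Random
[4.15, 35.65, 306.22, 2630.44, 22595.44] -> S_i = 4.15*8.59^i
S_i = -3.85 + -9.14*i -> [-3.85, -12.99, -22.13, -31.27, -40.41]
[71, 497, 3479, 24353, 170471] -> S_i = 71*7^i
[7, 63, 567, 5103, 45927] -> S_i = 7*9^i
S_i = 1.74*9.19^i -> [1.74, 15.99, 146.95, 1350.5, 12411.13]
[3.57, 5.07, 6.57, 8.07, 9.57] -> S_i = 3.57 + 1.50*i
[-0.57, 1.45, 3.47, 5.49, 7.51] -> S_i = -0.57 + 2.02*i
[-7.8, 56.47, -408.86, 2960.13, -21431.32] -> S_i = -7.80*(-7.24)^i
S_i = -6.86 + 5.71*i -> [-6.86, -1.15, 4.56, 10.27, 15.98]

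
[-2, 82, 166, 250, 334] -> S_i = -2 + 84*i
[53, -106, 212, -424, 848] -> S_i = 53*-2^i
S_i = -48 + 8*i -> [-48, -40, -32, -24, -16]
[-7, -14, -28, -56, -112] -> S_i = -7*2^i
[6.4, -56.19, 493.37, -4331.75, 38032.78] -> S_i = 6.40*(-8.78)^i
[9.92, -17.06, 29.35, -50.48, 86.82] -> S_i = 9.92*(-1.72)^i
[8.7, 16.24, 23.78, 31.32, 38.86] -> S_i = 8.70 + 7.54*i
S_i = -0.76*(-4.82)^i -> [-0.76, 3.66, -17.66, 85.1, -410.21]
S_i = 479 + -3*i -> [479, 476, 473, 470, 467]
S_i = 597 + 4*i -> [597, 601, 605, 609, 613]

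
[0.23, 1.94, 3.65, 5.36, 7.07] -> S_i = 0.23 + 1.71*i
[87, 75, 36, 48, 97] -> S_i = Random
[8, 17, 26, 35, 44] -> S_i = 8 + 9*i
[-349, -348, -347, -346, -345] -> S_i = -349 + 1*i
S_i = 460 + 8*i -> [460, 468, 476, 484, 492]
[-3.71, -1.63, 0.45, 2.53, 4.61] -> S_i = -3.71 + 2.08*i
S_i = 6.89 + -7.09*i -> [6.89, -0.2, -7.29, -14.38, -21.47]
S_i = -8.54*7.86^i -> [-8.54, -67.12, -527.6, -4146.92, -32594.78]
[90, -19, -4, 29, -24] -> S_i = Random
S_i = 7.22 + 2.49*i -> [7.22, 9.71, 12.2, 14.69, 17.18]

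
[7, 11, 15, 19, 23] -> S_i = 7 + 4*i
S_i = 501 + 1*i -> [501, 502, 503, 504, 505]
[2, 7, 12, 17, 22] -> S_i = 2 + 5*i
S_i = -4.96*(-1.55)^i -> [-4.96, 7.69, -11.92, 18.47, -28.63]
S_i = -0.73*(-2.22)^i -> [-0.73, 1.62, -3.6, 7.99, -17.73]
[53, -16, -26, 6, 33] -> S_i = Random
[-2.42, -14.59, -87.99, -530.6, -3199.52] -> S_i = -2.42*6.03^i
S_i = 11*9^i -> [11, 99, 891, 8019, 72171]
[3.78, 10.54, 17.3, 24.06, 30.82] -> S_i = 3.78 + 6.76*i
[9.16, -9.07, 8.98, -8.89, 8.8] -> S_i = 9.16*(-0.99)^i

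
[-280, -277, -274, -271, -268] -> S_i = -280 + 3*i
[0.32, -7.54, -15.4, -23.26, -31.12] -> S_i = 0.32 + -7.86*i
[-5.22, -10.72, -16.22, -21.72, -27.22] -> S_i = -5.22 + -5.50*i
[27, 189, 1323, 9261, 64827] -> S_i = 27*7^i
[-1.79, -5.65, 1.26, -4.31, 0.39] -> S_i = Random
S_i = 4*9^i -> [4, 36, 324, 2916, 26244]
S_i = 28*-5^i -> [28, -140, 700, -3500, 17500]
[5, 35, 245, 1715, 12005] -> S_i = 5*7^i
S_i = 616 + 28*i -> [616, 644, 672, 700, 728]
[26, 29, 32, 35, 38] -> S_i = 26 + 3*i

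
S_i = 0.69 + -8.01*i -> [0.69, -7.32, -15.33, -23.34, -31.35]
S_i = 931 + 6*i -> [931, 937, 943, 949, 955]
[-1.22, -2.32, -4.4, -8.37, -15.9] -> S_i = -1.22*1.90^i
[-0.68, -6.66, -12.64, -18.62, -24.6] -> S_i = -0.68 + -5.98*i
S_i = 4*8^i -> [4, 32, 256, 2048, 16384]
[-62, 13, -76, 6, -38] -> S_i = Random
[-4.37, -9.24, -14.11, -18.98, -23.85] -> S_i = -4.37 + -4.87*i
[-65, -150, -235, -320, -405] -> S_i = -65 + -85*i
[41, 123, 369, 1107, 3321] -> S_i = 41*3^i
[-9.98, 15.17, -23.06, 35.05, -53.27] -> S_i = -9.98*(-1.52)^i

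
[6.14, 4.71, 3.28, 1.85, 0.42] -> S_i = 6.14 + -1.43*i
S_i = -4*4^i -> [-4, -16, -64, -256, -1024]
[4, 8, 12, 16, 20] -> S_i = 4 + 4*i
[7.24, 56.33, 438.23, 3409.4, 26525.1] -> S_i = 7.24*7.78^i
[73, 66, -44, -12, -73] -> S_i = Random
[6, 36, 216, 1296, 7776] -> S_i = 6*6^i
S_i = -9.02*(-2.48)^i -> [-9.02, 22.37, -55.48, 137.58, -341.2]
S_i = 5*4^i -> [5, 20, 80, 320, 1280]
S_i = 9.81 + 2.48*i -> [9.81, 12.29, 14.77, 17.25, 19.73]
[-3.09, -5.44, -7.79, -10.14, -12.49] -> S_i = -3.09 + -2.35*i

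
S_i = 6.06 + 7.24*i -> [6.06, 13.3, 20.54, 27.78, 35.02]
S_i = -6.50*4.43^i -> [-6.5, -28.8, -127.56, -565.1, -2503.39]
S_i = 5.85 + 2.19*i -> [5.85, 8.04, 10.23, 12.42, 14.61]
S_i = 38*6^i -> [38, 228, 1368, 8208, 49248]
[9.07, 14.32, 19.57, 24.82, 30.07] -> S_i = 9.07 + 5.25*i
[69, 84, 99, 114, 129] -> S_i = 69 + 15*i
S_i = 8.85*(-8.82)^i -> [8.85, -78.06, 688.46, -6072.24, 53557.17]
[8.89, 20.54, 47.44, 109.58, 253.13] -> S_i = 8.89*2.31^i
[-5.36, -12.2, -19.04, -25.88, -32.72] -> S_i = -5.36 + -6.84*i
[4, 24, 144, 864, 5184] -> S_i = 4*6^i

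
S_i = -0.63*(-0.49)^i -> [-0.63, 0.31, -0.15, 0.07, -0.04]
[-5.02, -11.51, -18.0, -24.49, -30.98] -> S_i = -5.02 + -6.49*i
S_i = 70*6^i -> [70, 420, 2520, 15120, 90720]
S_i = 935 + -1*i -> [935, 934, 933, 932, 931]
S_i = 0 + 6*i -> [0, 6, 12, 18, 24]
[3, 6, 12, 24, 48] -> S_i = 3*2^i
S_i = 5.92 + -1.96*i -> [5.92, 3.96, 2.0, 0.04, -1.92]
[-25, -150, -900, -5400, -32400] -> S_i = -25*6^i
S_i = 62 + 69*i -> [62, 131, 200, 269, 338]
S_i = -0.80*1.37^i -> [-0.8, -1.1, -1.5, -2.06, -2.82]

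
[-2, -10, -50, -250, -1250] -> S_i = -2*5^i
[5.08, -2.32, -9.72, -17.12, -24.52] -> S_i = 5.08 + -7.40*i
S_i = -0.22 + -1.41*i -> [-0.22, -1.63, -3.04, -4.45, -5.86]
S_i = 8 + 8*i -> [8, 16, 24, 32, 40]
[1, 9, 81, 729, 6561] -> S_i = 1*9^i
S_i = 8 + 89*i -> [8, 97, 186, 275, 364]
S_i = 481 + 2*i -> [481, 483, 485, 487, 489]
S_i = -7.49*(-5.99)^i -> [-7.49, 44.87, -268.74, 1609.76, -9642.49]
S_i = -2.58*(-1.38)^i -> [-2.58, 3.56, -4.91, 6.78, -9.36]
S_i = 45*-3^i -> [45, -135, 405, -1215, 3645]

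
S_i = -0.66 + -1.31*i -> [-0.66, -1.97, -3.28, -4.59, -5.9]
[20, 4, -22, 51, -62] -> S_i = Random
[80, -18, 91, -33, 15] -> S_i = Random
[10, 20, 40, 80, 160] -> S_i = 10*2^i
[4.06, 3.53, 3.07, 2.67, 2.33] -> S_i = 4.06*0.87^i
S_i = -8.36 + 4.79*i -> [-8.36, -3.57, 1.22, 6.01, 10.8]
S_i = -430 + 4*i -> [-430, -426, -422, -418, -414]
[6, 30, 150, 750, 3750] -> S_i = 6*5^i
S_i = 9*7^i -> [9, 63, 441, 3087, 21609]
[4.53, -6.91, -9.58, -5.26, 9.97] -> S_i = Random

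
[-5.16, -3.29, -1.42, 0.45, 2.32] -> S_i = -5.16 + 1.87*i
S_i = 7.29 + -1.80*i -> [7.29, 5.49, 3.69, 1.89, 0.09]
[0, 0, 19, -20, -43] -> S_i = Random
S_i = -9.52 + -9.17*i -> [-9.52, -18.69, -27.86, -37.03, -46.2]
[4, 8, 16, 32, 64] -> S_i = 4*2^i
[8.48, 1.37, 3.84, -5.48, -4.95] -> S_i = Random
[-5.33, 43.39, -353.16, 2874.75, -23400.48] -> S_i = -5.33*(-8.14)^i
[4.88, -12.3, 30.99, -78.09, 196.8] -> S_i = 4.88*(-2.52)^i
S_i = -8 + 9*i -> [-8, 1, 10, 19, 28]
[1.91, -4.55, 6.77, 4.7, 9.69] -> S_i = Random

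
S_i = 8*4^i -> [8, 32, 128, 512, 2048]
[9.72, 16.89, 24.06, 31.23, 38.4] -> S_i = 9.72 + 7.17*i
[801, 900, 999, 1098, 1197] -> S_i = 801 + 99*i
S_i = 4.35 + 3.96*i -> [4.35, 8.31, 12.27, 16.23, 20.19]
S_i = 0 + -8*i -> [0, -8, -16, -24, -32]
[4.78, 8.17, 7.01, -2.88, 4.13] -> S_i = Random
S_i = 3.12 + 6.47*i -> [3.12, 9.59, 16.06, 22.53, 29.0]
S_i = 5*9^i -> [5, 45, 405, 3645, 32805]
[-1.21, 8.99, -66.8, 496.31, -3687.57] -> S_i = -1.21*(-7.43)^i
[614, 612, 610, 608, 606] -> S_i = 614 + -2*i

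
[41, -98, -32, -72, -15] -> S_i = Random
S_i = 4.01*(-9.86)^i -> [4.01, -39.54, 389.85, -3843.93, 37901.12]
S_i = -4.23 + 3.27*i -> [-4.23, -0.96, 2.31, 5.58, 8.85]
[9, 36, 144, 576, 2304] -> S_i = 9*4^i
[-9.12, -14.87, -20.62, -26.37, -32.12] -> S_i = -9.12 + -5.75*i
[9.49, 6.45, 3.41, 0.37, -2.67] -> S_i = 9.49 + -3.04*i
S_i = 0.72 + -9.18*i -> [0.72, -8.46, -17.64, -26.82, -36.0]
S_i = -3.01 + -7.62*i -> [-3.01, -10.63, -18.25, -25.87, -33.49]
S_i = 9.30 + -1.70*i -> [9.3, 7.6, 5.9, 4.2, 2.5]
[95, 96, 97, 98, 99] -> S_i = 95 + 1*i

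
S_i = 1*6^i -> [1, 6, 36, 216, 1296]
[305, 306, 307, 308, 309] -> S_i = 305 + 1*i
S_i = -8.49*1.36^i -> [-8.49, -11.55, -15.7, -21.36, -29.04]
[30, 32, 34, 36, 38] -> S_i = 30 + 2*i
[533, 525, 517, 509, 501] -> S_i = 533 + -8*i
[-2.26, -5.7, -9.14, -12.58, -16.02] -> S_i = -2.26 + -3.44*i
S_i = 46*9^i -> [46, 414, 3726, 33534, 301806]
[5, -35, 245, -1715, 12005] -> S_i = 5*-7^i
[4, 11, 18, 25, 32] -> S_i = 4 + 7*i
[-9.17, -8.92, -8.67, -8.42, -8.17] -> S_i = -9.17 + 0.25*i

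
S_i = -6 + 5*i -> [-6, -1, 4, 9, 14]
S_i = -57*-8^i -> [-57, 456, -3648, 29184, -233472]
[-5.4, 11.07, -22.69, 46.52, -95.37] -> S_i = -5.40*(-2.05)^i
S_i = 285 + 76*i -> [285, 361, 437, 513, 589]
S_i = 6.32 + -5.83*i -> [6.32, 0.49, -5.34, -11.17, -17.0]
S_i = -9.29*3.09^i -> [-9.29, -28.71, -88.7, -274.09, -846.93]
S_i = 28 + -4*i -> [28, 24, 20, 16, 12]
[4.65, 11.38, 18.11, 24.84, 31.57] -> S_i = 4.65 + 6.73*i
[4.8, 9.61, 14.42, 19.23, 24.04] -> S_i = 4.80 + 4.81*i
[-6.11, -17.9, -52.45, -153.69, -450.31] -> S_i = -6.11*2.93^i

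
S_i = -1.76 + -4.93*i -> [-1.76, -6.69, -11.62, -16.55, -21.48]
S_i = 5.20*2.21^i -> [5.2, 11.49, 25.4, 56.13, 124.04]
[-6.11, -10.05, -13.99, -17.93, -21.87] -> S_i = -6.11 + -3.94*i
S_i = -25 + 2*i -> [-25, -23, -21, -19, -17]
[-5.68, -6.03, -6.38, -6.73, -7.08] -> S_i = -5.68 + -0.35*i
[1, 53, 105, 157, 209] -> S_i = 1 + 52*i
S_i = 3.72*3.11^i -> [3.72, 11.57, 35.98, 111.9, 348.0]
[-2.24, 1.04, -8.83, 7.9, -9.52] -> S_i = Random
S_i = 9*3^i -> [9, 27, 81, 243, 729]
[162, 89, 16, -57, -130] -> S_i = 162 + -73*i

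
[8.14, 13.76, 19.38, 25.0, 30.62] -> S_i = 8.14 + 5.62*i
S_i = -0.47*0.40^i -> [-0.47, -0.19, -0.08, -0.03, -0.01]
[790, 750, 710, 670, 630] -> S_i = 790 + -40*i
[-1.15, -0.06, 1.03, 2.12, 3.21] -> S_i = -1.15 + 1.09*i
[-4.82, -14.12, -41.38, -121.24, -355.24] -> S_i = -4.82*2.93^i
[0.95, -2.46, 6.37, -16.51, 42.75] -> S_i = 0.95*(-2.59)^i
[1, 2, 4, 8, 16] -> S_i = 1*2^i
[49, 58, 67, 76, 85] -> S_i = 49 + 9*i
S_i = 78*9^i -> [78, 702, 6318, 56862, 511758]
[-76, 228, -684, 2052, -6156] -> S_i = -76*-3^i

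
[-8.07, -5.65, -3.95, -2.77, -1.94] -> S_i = -8.07*0.70^i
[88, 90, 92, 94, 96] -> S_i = 88 + 2*i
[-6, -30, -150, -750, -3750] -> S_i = -6*5^i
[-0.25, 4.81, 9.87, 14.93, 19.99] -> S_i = -0.25 + 5.06*i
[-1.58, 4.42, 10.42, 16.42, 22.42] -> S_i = -1.58 + 6.00*i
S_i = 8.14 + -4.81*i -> [8.14, 3.33, -1.48, -6.29, -11.1]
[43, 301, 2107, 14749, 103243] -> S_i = 43*7^i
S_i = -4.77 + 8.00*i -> [-4.77, 3.23, 11.23, 19.23, 27.23]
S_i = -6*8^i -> [-6, -48, -384, -3072, -24576]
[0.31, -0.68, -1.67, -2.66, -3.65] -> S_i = 0.31 + -0.99*i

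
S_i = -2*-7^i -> [-2, 14, -98, 686, -4802]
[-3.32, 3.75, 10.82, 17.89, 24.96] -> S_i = -3.32 + 7.07*i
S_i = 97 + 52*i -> [97, 149, 201, 253, 305]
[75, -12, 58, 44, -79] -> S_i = Random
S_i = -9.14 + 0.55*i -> [-9.14, -8.59, -8.04, -7.49, -6.94]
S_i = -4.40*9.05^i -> [-4.4, -39.82, -360.37, -3261.36, -29515.29]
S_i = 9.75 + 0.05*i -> [9.75, 9.8, 9.85, 9.9, 9.95]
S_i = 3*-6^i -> [3, -18, 108, -648, 3888]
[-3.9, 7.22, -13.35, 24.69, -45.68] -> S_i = -3.90*(-1.85)^i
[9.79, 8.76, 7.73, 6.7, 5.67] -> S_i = 9.79 + -1.03*i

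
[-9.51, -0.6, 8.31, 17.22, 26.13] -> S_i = -9.51 + 8.91*i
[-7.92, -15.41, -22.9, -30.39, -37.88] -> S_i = -7.92 + -7.49*i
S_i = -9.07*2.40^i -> [-9.07, -21.77, -52.24, -125.38, -300.92]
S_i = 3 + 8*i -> [3, 11, 19, 27, 35]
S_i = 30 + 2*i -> [30, 32, 34, 36, 38]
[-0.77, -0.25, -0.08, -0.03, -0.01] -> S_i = -0.77*0.32^i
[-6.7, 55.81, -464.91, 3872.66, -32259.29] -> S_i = -6.70*(-8.33)^i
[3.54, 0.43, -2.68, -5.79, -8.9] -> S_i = 3.54 + -3.11*i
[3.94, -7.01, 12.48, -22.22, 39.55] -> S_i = 3.94*(-1.78)^i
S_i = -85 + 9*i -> [-85, -76, -67, -58, -49]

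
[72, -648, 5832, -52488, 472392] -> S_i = 72*-9^i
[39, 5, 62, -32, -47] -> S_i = Random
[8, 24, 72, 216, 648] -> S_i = 8*3^i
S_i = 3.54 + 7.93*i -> [3.54, 11.47, 19.4, 27.33, 35.26]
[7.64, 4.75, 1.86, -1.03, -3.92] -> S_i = 7.64 + -2.89*i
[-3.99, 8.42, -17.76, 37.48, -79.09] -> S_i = -3.99*(-2.11)^i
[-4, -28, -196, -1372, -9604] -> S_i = -4*7^i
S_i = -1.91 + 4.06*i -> [-1.91, 2.15, 6.21, 10.27, 14.33]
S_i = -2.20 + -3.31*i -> [-2.2, -5.51, -8.82, -12.13, -15.44]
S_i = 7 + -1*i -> [7, 6, 5, 4, 3]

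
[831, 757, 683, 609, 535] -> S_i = 831 + -74*i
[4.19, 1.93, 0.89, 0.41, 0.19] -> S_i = 4.19*0.46^i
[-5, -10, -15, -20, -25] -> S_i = -5 + -5*i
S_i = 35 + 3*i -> [35, 38, 41, 44, 47]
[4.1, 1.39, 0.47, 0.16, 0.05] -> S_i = 4.10*0.34^i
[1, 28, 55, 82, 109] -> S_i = 1 + 27*i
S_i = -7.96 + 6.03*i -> [-7.96, -1.93, 4.1, 10.13, 16.16]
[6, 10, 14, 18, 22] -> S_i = 6 + 4*i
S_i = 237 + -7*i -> [237, 230, 223, 216, 209]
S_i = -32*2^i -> [-32, -64, -128, -256, -512]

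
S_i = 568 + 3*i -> [568, 571, 574, 577, 580]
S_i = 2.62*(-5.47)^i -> [2.62, -14.33, 78.39, -428.81, 2345.58]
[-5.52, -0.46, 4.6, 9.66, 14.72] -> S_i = -5.52 + 5.06*i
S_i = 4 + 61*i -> [4, 65, 126, 187, 248]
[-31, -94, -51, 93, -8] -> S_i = Random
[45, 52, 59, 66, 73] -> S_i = 45 + 7*i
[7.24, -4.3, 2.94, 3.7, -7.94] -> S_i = Random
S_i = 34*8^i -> [34, 272, 2176, 17408, 139264]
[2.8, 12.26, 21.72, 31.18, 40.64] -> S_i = 2.80 + 9.46*i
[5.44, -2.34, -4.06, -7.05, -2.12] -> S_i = Random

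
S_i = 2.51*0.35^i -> [2.51, 0.88, 0.31, 0.11, 0.04]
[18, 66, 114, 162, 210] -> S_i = 18 + 48*i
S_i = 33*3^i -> [33, 99, 297, 891, 2673]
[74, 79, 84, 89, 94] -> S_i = 74 + 5*i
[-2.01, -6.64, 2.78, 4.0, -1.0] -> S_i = Random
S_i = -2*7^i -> [-2, -14, -98, -686, -4802]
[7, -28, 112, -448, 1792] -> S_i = 7*-4^i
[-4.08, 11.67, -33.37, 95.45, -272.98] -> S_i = -4.08*(-2.86)^i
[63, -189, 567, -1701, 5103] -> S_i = 63*-3^i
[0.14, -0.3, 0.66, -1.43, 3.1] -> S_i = 0.14*(-2.17)^i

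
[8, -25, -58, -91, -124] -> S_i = 8 + -33*i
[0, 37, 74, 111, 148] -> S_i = 0 + 37*i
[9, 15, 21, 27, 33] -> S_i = 9 + 6*i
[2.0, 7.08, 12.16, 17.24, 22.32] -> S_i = 2.00 + 5.08*i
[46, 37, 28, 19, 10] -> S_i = 46 + -9*i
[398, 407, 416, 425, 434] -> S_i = 398 + 9*i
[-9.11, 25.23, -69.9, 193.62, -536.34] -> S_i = -9.11*(-2.77)^i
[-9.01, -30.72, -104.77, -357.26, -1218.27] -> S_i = -9.01*3.41^i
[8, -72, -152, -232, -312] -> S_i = 8 + -80*i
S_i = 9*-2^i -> [9, -18, 36, -72, 144]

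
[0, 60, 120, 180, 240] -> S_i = 0 + 60*i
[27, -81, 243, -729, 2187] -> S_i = 27*-3^i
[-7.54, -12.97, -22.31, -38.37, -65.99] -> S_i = -7.54*1.72^i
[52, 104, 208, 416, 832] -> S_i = 52*2^i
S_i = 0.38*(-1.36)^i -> [0.38, -0.52, 0.7, -0.96, 1.3]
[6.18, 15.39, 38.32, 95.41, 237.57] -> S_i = 6.18*2.49^i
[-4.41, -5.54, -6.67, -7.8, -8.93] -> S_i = -4.41 + -1.13*i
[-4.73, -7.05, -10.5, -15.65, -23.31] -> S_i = -4.73*1.49^i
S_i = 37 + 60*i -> [37, 97, 157, 217, 277]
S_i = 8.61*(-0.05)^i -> [8.61, -0.43, 0.02, -0.0, 0.0]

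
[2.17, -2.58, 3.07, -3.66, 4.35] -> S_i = 2.17*(-1.19)^i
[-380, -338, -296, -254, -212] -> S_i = -380 + 42*i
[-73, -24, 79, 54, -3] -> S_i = Random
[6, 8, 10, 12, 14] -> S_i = 6 + 2*i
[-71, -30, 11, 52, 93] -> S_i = -71 + 41*i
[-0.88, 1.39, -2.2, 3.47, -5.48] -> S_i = -0.88*(-1.58)^i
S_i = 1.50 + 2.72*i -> [1.5, 4.22, 6.94, 9.66, 12.38]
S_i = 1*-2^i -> [1, -2, 4, -8, 16]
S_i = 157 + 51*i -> [157, 208, 259, 310, 361]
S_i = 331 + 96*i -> [331, 427, 523, 619, 715]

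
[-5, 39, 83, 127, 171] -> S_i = -5 + 44*i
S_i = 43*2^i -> [43, 86, 172, 344, 688]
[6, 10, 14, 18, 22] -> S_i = 6 + 4*i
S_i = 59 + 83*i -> [59, 142, 225, 308, 391]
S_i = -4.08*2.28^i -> [-4.08, -9.3, -21.21, -48.36, -110.26]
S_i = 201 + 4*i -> [201, 205, 209, 213, 217]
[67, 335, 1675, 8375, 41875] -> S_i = 67*5^i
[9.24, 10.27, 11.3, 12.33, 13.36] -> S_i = 9.24 + 1.03*i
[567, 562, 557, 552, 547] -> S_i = 567 + -5*i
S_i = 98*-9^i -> [98, -882, 7938, -71442, 642978]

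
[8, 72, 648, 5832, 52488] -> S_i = 8*9^i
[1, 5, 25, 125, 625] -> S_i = 1*5^i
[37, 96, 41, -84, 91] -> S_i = Random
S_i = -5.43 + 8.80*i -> [-5.43, 3.37, 12.17, 20.97, 29.77]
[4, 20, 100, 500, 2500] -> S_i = 4*5^i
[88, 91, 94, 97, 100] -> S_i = 88 + 3*i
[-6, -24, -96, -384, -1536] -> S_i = -6*4^i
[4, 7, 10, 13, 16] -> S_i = 4 + 3*i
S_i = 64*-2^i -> [64, -128, 256, -512, 1024]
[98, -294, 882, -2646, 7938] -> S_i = 98*-3^i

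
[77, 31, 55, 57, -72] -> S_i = Random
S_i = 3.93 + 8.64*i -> [3.93, 12.57, 21.21, 29.85, 38.49]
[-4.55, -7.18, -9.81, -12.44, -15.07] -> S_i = -4.55 + -2.63*i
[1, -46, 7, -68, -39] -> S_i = Random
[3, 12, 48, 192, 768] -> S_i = 3*4^i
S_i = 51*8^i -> [51, 408, 3264, 26112, 208896]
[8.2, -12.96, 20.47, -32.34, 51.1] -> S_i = 8.20*(-1.58)^i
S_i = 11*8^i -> [11, 88, 704, 5632, 45056]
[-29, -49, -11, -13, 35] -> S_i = Random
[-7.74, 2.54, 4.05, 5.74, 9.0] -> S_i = Random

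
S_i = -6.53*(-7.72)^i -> [-6.53, 50.41, -389.18, 3004.45, -23194.36]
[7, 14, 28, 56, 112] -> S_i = 7*2^i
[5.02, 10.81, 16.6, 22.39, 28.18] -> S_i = 5.02 + 5.79*i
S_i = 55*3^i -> [55, 165, 495, 1485, 4455]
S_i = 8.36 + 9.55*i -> [8.36, 17.91, 27.46, 37.01, 46.56]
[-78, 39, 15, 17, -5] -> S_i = Random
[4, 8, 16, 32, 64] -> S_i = 4*2^i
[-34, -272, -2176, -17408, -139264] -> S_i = -34*8^i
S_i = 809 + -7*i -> [809, 802, 795, 788, 781]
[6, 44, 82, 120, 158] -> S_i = 6 + 38*i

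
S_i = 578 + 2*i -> [578, 580, 582, 584, 586]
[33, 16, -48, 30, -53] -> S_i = Random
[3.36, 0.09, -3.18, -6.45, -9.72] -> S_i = 3.36 + -3.27*i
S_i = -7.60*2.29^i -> [-7.6, -17.4, -39.86, -91.27, -209.0]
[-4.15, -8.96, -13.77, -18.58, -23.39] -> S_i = -4.15 + -4.81*i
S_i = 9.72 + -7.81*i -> [9.72, 1.91, -5.9, -13.71, -21.52]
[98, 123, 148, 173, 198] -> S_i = 98 + 25*i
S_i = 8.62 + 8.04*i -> [8.62, 16.66, 24.7, 32.74, 40.78]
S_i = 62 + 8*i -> [62, 70, 78, 86, 94]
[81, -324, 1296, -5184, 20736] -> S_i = 81*-4^i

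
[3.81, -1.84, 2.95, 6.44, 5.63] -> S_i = Random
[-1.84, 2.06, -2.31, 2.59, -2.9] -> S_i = -1.84*(-1.12)^i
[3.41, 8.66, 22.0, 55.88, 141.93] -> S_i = 3.41*2.54^i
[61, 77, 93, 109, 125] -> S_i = 61 + 16*i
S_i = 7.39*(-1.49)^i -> [7.39, -11.01, 16.41, -24.45, 36.42]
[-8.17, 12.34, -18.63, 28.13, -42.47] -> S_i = -8.17*(-1.51)^i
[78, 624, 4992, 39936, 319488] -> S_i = 78*8^i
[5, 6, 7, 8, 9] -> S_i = 5 + 1*i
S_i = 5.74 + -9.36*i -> [5.74, -3.62, -12.98, -22.34, -31.7]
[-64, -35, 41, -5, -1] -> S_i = Random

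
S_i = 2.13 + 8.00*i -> [2.13, 10.13, 18.13, 26.13, 34.13]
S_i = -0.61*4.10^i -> [-0.61, -2.5, -10.25, -42.04, -172.37]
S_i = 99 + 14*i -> [99, 113, 127, 141, 155]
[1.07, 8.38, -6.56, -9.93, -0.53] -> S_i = Random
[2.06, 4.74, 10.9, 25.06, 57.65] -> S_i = 2.06*2.30^i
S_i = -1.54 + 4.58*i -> [-1.54, 3.04, 7.62, 12.2, 16.78]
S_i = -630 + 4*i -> [-630, -626, -622, -618, -614]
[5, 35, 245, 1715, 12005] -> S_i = 5*7^i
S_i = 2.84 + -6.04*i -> [2.84, -3.2, -9.24, -15.28, -21.32]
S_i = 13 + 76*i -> [13, 89, 165, 241, 317]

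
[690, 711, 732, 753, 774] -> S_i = 690 + 21*i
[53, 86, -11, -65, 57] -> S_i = Random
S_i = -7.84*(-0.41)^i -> [-7.84, 3.21, -1.32, 0.54, -0.22]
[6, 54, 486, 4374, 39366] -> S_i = 6*9^i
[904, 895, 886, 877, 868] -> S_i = 904 + -9*i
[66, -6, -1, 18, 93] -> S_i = Random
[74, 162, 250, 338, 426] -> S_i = 74 + 88*i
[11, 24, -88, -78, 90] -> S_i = Random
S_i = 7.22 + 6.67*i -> [7.22, 13.89, 20.56, 27.23, 33.9]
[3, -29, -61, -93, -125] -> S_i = 3 + -32*i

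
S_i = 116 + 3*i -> [116, 119, 122, 125, 128]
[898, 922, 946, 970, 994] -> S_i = 898 + 24*i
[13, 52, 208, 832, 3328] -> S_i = 13*4^i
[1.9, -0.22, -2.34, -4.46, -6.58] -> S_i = 1.90 + -2.12*i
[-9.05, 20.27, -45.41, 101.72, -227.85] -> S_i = -9.05*(-2.24)^i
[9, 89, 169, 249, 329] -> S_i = 9 + 80*i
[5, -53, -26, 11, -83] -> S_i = Random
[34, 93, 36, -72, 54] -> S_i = Random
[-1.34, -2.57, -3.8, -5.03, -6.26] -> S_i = -1.34 + -1.23*i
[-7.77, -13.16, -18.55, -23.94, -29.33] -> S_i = -7.77 + -5.39*i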